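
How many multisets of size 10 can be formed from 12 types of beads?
C(10+12-1, 12-1) = C(21, 11) = 352716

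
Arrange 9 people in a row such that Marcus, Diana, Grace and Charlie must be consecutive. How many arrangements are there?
Treat the 4 as one block: (9-4+1)! × 4! = 720 × 24 = 17280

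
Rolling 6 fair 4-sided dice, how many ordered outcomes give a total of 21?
Coefficient of x^21 in (x + x² + ... + x^4)^6. By inclusion-exclusion on dice exceeding 4: Σ_j (-1)^j C(6,j)·C(21-1-4j, 5) = C(6,0)·C(20,5) - C(6,1)·C(16,5) + C(6,2)·C(12,5) - C(6,3)·C(8,5) = 1·15504 - 6·4368 + 15·792 - 20·56 = 56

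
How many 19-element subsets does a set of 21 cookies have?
C(21,19) = 21!/(19!×2!) = 210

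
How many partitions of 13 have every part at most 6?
Let r_j(i) = number of partitions of i into parts ≤ j, for i = 0..13. r_1(i) = 1 for all i; r_j(i) = r_{j-1}(i) + r_j(i-j). Rows j = 2..6: ≤2: 1 1 2 2 3 3 4 4 5 5 6 6 7 7; ≤3: 1 1 2 3 4 5 7 8 10 12 14 16 19 21; ≤4: 1 1 2 3 5 6 9 11 15 18 23 27 34 39; ≤5: 1 1 2 3 5 7 10 13 18 23 30 37 47 57; ≤6: 1 1 2 3 5 7 11 14 20 26 35 44 58 71. r_6(13) = 71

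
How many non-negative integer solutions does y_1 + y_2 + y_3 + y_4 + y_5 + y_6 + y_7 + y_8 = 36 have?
C(36+8-1, 8-1) = C(43, 7) = 32224114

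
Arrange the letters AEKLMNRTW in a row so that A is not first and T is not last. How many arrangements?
By inclusion-exclusion: 9! - 2×(9-1)! + (9-2)! = 362880 - 80640 + 5040 = 287280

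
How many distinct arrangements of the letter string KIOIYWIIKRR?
11! / (2! × 1! × 4! × 2! × 1! × 1!) = 415800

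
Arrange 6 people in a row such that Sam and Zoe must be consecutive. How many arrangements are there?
Treat the 2 as one block: (6-2+1)! × 2! = 120 × 2 = 240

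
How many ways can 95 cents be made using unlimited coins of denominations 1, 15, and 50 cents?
Coefficient of x^95 in 1/(1-x^1) · 1/(1-x^15) · 1/(1-x^50). Case on j = number of 50-cent coins (j = 0..1); remainder r = 95 - 50j is made from {1,15} in ⌊r/15⌋+1 ways. r = 95, 45 → 7 + 4 = 11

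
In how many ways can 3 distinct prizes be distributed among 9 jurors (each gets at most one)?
P(9,3) = 9!/(9-3)! = 504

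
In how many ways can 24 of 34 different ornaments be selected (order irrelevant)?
C(34,24) = 34!/(24!×10!) = 131128140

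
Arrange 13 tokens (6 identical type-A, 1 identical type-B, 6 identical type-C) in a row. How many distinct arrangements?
13! / (6! × 1! × 6!) = 12012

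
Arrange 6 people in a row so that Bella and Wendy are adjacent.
Treat as block: (6-1)! × 2! = 120 × 2 = 240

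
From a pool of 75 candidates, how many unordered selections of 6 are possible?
C(75,6) = 75!/(6!×69!) = 201359550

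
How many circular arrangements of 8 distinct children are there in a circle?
Circular: fix one position, arrange the rest. (8-1)! = 5040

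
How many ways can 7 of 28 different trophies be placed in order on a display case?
P(28,7) = 28!/(28-7)! = 5967561600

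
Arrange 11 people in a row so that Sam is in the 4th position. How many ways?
Fix one position: (11-1)! = 3628800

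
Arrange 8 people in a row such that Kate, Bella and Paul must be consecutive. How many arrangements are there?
Treat the 3 as one block: (8-3+1)! × 3! = 720 × 6 = 4320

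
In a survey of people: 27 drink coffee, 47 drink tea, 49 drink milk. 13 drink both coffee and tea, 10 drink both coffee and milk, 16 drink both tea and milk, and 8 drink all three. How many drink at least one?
|A∪B∪C| = 27+47+49-13-10-16+8 = 92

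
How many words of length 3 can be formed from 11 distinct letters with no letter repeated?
P(11,3) = 11!/(11-3)! = 990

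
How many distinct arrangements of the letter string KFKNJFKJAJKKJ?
13! / (1! × 5! × 2! × 4! × 1!) = 1081080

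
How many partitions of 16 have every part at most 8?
Let r_j(i) = number of partitions of i into parts ≤ j, for i = 0..16. r_1(i) = 1 for all i; r_j(i) = r_{j-1}(i) + r_j(i-j). Rows j = 2..8: ≤2: 1 1 2 2 3 3 4 4 5 5 6 6 7 7 8 8 9; ≤3: 1 1 2 3 4 5 7 8 10 12 14 16 19 21 24 27 30; ≤4: 1 1 2 3 5 6 9 11 15 18 23 27 34 39 47 54 64; ≤5: 1 1 2 3 5 7 10 13 18 23 30 37 47 57 70 84 101; ≤6: 1 1 2 3 5 7 11 14 20 26 35 44 58 71 90 110 136; ≤7: 1 1 2 3 5 7 11 15 21 28 38 49 65 82 105 131 164; ≤8: 1 1 2 3 5 7 11 15 22 29 40 52 70 89 116 146 186. r_8(16) = 186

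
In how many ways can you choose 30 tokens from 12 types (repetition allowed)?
C(30+12-1, 12-1) = C(41, 11) = 3159461968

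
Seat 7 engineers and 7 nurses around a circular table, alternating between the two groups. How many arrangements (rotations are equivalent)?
Fix one of the engineers: (7-1)! ways for the remaining engineers, × 7! ways for the nurses = 720 × 5040 = 3628800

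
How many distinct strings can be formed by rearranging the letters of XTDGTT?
6! / (1! × 1! × 1! × 3!) = 120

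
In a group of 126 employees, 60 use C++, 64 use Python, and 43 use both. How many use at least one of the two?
|A∪B| = |A| + |B| - |A∩B| = 60 + 64 - 43 = 81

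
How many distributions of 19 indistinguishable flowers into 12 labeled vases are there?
C(19+12-1, 12-1) = C(30, 11) = 54627300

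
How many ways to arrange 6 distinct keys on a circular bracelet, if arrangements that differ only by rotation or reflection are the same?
(6-1)!/2 = 120/2 = 60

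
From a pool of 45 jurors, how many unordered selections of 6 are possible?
C(45,6) = 45!/(6!×39!) = 8145060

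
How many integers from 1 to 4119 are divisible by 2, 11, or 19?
⌊4119/2⌋+⌊4119/11⌋+⌊4119/19⌋ - ⌊4119/22⌋-⌊4119/38⌋-⌊4119/209⌋ + ⌊4119/418⌋ = 2059+374+216 - 187-108-19 + 9 = 2344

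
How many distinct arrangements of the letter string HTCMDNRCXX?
10! / (1! × 1! × 1! × 1! × 2! × 2! × 1! × 1!) = 907200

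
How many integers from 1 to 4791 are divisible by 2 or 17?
⌊4791/2⌋ + ⌊4791/17⌋ - ⌊4791/34⌋ = 2395 + 281 - 140 = 2536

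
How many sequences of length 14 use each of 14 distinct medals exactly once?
14! = 87178291200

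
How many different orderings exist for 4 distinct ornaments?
4! = 24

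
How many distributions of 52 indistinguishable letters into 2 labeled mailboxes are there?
C(52+2-1, 2-1) = C(53, 1) = 53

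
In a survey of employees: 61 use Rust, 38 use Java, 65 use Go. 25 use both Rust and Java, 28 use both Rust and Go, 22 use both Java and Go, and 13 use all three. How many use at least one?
|A∪B∪C| = 61+38+65-25-28-22+13 = 102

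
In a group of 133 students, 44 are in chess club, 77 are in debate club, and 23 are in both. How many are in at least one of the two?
|A∪B| = |A| + |B| - |A∩B| = 44 + 77 - 23 = 98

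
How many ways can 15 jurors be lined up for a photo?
15! = 1307674368000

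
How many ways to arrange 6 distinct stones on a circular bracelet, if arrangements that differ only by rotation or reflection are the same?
(6-1)!/2 = 120/2 = 60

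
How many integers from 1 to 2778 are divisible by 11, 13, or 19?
⌊2778/11⌋+⌊2778/13⌋+⌊2778/19⌋ - ⌊2778/143⌋-⌊2778/209⌋-⌊2778/247⌋ + ⌊2778/2717⌋ = 252+213+146 - 19-13-11 + 1 = 569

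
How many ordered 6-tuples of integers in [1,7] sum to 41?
Coefficient of x^41 in (x + x² + ... + x^7)^6. By inclusion-exclusion on dice exceeding 7: Σ_j (-1)^j C(6,j)·C(41-1-7j, 5) = C(6,0)·C(40,5) - C(6,1)·C(33,5) + C(6,2)·C(26,5) - C(6,3)·C(19,5) + C(6,4)·C(12,5) - C(6,5)·C(5,5) = 1·658008 - 6·237336 + 15·65780 - 20·11628 + 15·792 - 6·1 = 6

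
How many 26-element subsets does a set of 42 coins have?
C(42,26) = 42!/(26!×16!) = 166509721602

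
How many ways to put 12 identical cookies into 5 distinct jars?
C(12+5-1, 5-1) = C(16, 4) = 1820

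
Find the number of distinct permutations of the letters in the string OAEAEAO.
7! / (2! × 3! × 2!) = 210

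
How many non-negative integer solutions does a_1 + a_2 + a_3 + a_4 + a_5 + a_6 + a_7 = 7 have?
C(7+7-1, 7-1) = C(13, 6) = 1716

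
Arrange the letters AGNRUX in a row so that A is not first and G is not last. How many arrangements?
By inclusion-exclusion: 6! - 2×(6-1)! + (6-2)! = 720 - 240 + 24 = 504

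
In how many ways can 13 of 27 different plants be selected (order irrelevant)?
C(27,13) = 27!/(13!×14!) = 20058300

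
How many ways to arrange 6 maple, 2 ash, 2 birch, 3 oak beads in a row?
13! / (6! × 2! × 2! × 3!) = 360360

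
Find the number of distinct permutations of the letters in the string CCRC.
4! / (1! × 3!) = 4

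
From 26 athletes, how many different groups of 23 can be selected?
C(26,23) = 26!/(23!×3!) = 2600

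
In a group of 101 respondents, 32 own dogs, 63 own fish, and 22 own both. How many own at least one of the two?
|A∪B| = |A| + |B| - |A∩B| = 32 + 63 - 22 = 73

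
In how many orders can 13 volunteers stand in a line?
13! = 6227020800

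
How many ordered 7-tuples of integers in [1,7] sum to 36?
Coefficient of x^36 in (x + x² + ... + x^7)^7. By inclusion-exclusion on dice exceeding 7: Σ_j (-1)^j C(7,j)·C(36-1-7j, 6) = C(7,0)·C(35,6) - C(7,1)·C(28,6) + C(7,2)·C(21,6) - C(7,3)·C(14,6) + C(7,4)·C(7,6) = 1·1623160 - 7·376740 + 21·54264 - 35·3003 + 35·7 = 20664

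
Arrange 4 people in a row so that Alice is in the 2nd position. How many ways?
Fix one position: (4-1)! = 6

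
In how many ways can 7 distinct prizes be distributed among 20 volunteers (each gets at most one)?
P(20,7) = 20!/(20-7)! = 390700800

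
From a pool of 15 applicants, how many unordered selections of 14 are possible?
C(15,14) = 15!/(14!×1!) = 15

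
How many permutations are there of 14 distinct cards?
14! = 87178291200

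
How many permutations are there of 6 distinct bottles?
6! = 720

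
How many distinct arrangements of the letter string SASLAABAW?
9! / (2! × 4! × 1! × 1! × 1!) = 7560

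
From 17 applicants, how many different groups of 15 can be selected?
C(17,15) = 17!/(15!×2!) = 136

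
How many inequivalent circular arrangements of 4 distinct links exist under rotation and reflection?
(4-1)!/2 = 6/2 = 3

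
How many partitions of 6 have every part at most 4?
Let r_j(i) = number of partitions of i into parts ≤ j, for i = 0..6. r_1(i) = 1 for all i; r_j(i) = r_{j-1}(i) + r_j(i-j). Rows j = 2..4: ≤2: 1 1 2 2 3 3 4; ≤3: 1 1 2 3 4 5 7; ≤4: 1 1 2 3 5 6 9. r_4(6) = 9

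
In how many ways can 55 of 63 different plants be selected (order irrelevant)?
C(63,55) = 63!/(55!×8!) = 3872894697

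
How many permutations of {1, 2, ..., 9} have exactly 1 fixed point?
Choose the 1 fixed point C(9,1) = 9, derange the rest: !8 = Σ_{j=0}^{8} (-1)^j·8!/j! = 40320 - 40320 + 20160 - 6720 + 1680 - 336 + 56 - 8 + 1 = 14833. Product = 9 × 14833 = 133497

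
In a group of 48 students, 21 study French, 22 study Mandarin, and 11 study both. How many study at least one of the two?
|A∪B| = |A| + |B| - |A∩B| = 21 + 22 - 11 = 32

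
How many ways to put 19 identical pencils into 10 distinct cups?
C(19+10-1, 10-1) = C(28, 9) = 6906900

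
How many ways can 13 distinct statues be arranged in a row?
13! = 6227020800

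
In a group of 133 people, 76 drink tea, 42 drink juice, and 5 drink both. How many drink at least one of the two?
|A∪B| = |A| + |B| - |A∩B| = 76 + 42 - 5 = 113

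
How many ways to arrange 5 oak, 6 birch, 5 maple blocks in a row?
16! / (5! × 6! × 5!) = 2018016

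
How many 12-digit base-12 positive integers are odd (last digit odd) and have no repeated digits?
Last∈{1,3,5,7,9,11}. Last=0: 0. Last nonzero: 6×10×P(10,10) = 217728000. Total = 217728000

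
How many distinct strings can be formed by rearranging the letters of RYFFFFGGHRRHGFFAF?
17! / (1! × 7! × 1! × 3! × 2! × 3!) = 980179200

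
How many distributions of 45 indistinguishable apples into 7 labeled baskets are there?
C(45+7-1, 7-1) = C(51, 6) = 18009460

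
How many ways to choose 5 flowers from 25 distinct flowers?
C(25,5) = 25!/(5!×20!) = 53130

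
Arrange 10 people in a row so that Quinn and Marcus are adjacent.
Treat as block: (10-1)! × 2! = 362880 × 2 = 725760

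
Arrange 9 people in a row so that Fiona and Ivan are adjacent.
Treat as block: (9-1)! × 2! = 40320 × 2 = 80640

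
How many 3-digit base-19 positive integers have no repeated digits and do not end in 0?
Last digit: 18 nonzero choices. First digit: 17 (nonzero, ≠last). Middle 1: P(17,1) = 17. Total = 5202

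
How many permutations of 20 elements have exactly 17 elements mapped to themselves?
Choose the 17 fixed points C(20,17) = 1140, derange the rest: !3 = Σ_{j=0}^{3} (-1)^j·3!/j! = 6 - 6 + 3 - 1 = 2. Product = 1140 × 2 = 2280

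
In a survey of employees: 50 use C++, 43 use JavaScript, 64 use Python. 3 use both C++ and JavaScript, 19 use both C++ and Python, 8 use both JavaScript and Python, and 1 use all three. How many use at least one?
|A∪B∪C| = 50+43+64-3-19-8+1 = 128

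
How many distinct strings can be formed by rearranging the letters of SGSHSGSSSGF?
11! / (1! × 1! × 3! × 6!) = 9240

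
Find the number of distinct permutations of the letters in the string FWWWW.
5! / (1! × 4!) = 5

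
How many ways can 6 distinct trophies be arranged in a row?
6! = 720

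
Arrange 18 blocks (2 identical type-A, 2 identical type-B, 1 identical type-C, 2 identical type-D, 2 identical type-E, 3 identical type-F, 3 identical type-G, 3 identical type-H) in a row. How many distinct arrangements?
18! / (2! × 2! × 1! × 2! × 2! × 3! × 3! × 3!) = 1852538688000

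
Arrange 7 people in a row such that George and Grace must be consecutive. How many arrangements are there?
Treat the 2 as one block: (7-2+1)! × 2! = 720 × 2 = 1440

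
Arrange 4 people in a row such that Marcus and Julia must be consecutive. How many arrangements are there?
Treat the 2 as one block: (4-2+1)! × 2! = 6 × 2 = 12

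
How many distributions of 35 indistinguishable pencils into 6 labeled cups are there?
C(35+6-1, 6-1) = C(40, 5) = 658008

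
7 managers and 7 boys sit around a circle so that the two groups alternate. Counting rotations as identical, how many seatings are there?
Fix one of the managers: (7-1)! ways for the remaining managers, × 7! ways for the boys = 720 × 5040 = 3628800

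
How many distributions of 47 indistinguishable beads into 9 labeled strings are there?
C(47+9-1, 9-1) = C(55, 8) = 1217566350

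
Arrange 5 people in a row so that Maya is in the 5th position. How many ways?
Fix one position: (5-1)! = 24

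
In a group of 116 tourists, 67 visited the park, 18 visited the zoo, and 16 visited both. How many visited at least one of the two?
|A∪B| = |A| + |B| - |A∩B| = 67 + 18 - 16 = 69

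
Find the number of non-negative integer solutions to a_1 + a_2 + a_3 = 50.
C(50+3-1, 3-1) = C(52, 2) = 1326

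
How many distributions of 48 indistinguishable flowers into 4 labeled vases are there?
C(48+4-1, 4-1) = C(51, 3) = 20825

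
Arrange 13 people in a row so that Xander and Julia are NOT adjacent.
Total - adjacent = 13! - (13-1)!×2 = 6227020800 - 958003200 = 5269017600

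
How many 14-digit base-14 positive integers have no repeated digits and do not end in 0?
Last digit: 13 nonzero choices. First digit: 12 (nonzero, ≠last). Middle 12: P(12,12) = 479001600. Total = 74724249600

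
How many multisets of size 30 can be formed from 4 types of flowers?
C(30+4-1, 4-1) = C(33, 3) = 5456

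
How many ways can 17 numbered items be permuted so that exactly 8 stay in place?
Choose the 8 fixed points C(17,8) = 24310, derange the rest: !9 = Σ_{j=0}^{9} (-1)^j·9!/j! = 362880 - 362880 + 181440 - 60480 + 15120 - 3024 + 504 - 72 + 9 - 1 = 133496. Product = 24310 × 133496 = 3245287760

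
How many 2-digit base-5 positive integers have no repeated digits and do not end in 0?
Last digit: 4 nonzero choices. First digit: 3 (nonzero, ≠last). Middle 0: P(3,0) = 1. Total = 12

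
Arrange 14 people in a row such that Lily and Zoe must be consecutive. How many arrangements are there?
Treat the 2 as one block: (14-2+1)! × 2! = 6227020800 × 2 = 12454041600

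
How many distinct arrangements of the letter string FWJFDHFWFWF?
11! / (5! × 1! × 1! × 3! × 1!) = 55440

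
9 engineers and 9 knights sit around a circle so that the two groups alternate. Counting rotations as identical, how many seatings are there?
Fix one of the engineers: (9-1)! ways for the remaining engineers, × 9! ways for the knights = 40320 × 362880 = 14631321600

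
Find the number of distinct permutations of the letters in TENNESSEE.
9! / (1! × 4! × 2! × 2!) = 3780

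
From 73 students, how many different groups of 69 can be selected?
C(73,69) = 73!/(69!×4!) = 1088430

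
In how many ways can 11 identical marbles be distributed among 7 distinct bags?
C(11+7-1, 7-1) = C(17, 6) = 12376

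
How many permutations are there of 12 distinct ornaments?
12! = 479001600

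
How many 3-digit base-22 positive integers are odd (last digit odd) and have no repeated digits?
Last∈{1,3,5,7,9,11,13,15,17,19,21}. Last=0: 0. Last nonzero: 11×20×P(20,1) = 4400. Total = 4400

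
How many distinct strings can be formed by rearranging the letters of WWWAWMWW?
8! / (1! × 6! × 1!) = 56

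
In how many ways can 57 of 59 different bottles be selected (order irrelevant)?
C(59,57) = 59!/(57!×2!) = 1711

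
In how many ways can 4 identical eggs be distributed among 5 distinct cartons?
C(4+5-1, 5-1) = C(8, 4) = 70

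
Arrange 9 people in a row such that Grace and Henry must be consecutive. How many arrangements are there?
Treat the 2 as one block: (9-2+1)! × 2! = 40320 × 2 = 80640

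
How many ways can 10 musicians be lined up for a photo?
10! = 3628800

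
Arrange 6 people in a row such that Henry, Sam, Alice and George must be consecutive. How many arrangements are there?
Treat the 4 as one block: (6-4+1)! × 4! = 6 × 24 = 144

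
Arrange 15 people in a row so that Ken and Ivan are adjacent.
Treat as block: (15-1)! × 2! = 87178291200 × 2 = 174356582400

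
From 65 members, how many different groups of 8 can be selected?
C(65,8) = 65!/(8!×57!) = 5047381560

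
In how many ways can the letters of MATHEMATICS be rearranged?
11! / (2! × 2! × 2! × 1! × 1! × 1! × 1! × 1!) = 4989600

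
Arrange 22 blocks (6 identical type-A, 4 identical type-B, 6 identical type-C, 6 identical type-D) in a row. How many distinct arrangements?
22! / (6! × 4! × 6! × 6!) = 125475189840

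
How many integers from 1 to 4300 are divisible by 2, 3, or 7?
⌊4300/2⌋+⌊4300/3⌋+⌊4300/7⌋ - ⌊4300/6⌋-⌊4300/14⌋-⌊4300/21⌋ + ⌊4300/42⌋ = 2150+1433+614 - 716-307-204 + 102 = 3072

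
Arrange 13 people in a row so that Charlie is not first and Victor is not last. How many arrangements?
By inclusion-exclusion: 13! - 2×(13-1)! + (13-2)! = 6227020800 - 958003200 + 39916800 = 5308934400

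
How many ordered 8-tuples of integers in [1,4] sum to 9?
Coefficient of x^9 in (x + x² + ... + x^4)^8. By inclusion-exclusion on dice exceeding 4: Σ_j (-1)^j C(8,j)·C(9-1-4j, 7) = C(8,0)·C(8,7) = 1·8 = 8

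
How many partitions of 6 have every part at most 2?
Let r_j(i) = number of partitions of i into parts ≤ j, for i = 0..6. r_1(i) = 1 for all i; r_j(i) = r_{j-1}(i) + r_j(i-j). Rows j = 2..2: ≤2: 1 1 2 2 3 3 4. r_2(6) = 4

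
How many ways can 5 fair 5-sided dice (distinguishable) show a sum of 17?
Coefficient of x^17 in (x + x² + ... + x^5)^5. By inclusion-exclusion on dice exceeding 5: Σ_j (-1)^j C(5,j)·C(17-1-5j, 4) = C(5,0)·C(16,4) - C(5,1)·C(11,4) + C(5,2)·C(6,4) = 1·1820 - 5·330 + 10·15 = 320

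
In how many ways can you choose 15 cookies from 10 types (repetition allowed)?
C(15+10-1, 10-1) = C(24, 9) = 1307504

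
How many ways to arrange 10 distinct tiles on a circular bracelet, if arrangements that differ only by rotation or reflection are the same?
(10-1)!/2 = 362880/2 = 181440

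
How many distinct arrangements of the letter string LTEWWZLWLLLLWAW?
15! / (1! × 6! × 1! × 5! × 1! × 1!) = 15135120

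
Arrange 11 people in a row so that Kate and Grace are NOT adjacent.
Total - adjacent = 11! - (11-1)!×2 = 39916800 - 7257600 = 32659200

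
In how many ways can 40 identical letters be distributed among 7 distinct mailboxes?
C(40+7-1, 7-1) = C(46, 6) = 9366819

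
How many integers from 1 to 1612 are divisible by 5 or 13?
⌊1612/5⌋ + ⌊1612/13⌋ - ⌊1612/65⌋ = 322 + 124 - 24 = 422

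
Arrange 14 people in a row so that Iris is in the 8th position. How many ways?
Fix one position: (14-1)! = 6227020800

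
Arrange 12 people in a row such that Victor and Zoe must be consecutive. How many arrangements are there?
Treat the 2 as one block: (12-2+1)! × 2! = 39916800 × 2 = 79833600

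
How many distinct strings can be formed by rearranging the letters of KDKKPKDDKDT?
11! / (4! × 1! × 1! × 5!) = 13860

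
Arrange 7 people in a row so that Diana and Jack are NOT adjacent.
Total - adjacent = 7! - (7-1)!×2 = 5040 - 1440 = 3600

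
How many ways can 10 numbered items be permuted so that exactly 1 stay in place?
Choose the 1 fixed point C(10,1) = 10, derange the rest: !9 = Σ_{j=0}^{9} (-1)^j·9!/j! = 362880 - 362880 + 181440 - 60480 + 15120 - 3024 + 504 - 72 + 9 - 1 = 133496. Product = 10 × 133496 = 1334960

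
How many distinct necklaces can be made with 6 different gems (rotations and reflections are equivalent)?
(6-1)!/2 = 120/2 = 60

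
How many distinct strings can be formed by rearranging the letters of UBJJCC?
6! / (1! × 2! × 2! × 1!) = 180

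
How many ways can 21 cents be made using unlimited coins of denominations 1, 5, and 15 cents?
Coefficient of x^21 in 1/(1-x^1) · 1/(1-x^5) · 1/(1-x^15). Case on j = number of 15-cent coins (j = 0..1); remainder r = 21 - 15j is made from {1,5} in ⌊r/5⌋+1 ways. r = 21, 6 → 5 + 2 = 7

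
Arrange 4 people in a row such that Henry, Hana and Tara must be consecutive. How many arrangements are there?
Treat the 3 as one block: (4-3+1)! × 3! = 2 × 6 = 12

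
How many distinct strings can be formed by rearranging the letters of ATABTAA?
7! / (4! × 1! × 2!) = 105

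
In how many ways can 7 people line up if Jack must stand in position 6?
Fix one position: (7-1)! = 720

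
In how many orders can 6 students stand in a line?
6! = 720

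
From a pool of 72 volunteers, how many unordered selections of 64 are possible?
C(72,64) = 72!/(64!×8!) = 11969016345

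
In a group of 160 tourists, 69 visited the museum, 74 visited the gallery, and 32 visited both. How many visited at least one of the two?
|A∪B| = |A| + |B| - |A∩B| = 69 + 74 - 32 = 111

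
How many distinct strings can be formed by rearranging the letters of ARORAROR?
8! / (4! × 2! × 2!) = 420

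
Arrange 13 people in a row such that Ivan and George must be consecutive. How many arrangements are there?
Treat the 2 as one block: (13-2+1)! × 2! = 479001600 × 2 = 958003200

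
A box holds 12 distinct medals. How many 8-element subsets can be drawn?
C(12,8) = 12!/(8!×4!) = 495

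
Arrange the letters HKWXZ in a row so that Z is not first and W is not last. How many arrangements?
By inclusion-exclusion: 5! - 2×(5-1)! + (5-2)! = 120 - 48 + 6 = 78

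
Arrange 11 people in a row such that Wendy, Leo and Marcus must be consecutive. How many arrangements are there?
Treat the 3 as one block: (11-3+1)! × 3! = 362880 × 6 = 2177280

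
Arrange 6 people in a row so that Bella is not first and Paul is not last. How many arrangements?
By inclusion-exclusion: 6! - 2×(6-1)! + (6-2)! = 720 - 240 + 24 = 504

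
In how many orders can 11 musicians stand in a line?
11! = 39916800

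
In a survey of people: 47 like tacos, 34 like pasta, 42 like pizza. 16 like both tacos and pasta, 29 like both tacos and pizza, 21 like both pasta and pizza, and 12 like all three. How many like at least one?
|A∪B∪C| = 47+34+42-16-29-21+12 = 69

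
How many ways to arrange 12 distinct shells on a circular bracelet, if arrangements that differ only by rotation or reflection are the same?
(12-1)!/2 = 39916800/2 = 19958400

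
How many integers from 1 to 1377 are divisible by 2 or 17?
⌊1377/2⌋ + ⌊1377/17⌋ - ⌊1377/34⌋ = 688 + 81 - 40 = 729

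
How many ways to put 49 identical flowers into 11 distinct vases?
C(49+11-1, 11-1) = C(59, 10) = 62828356305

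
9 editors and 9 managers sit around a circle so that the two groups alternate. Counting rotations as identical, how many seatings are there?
Fix one of the editors: (9-1)! ways for the remaining editors, × 9! ways for the managers = 40320 × 362880 = 14631321600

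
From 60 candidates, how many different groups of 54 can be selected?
C(60,54) = 60!/(54!×6!) = 50063860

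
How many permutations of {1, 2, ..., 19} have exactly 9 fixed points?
Choose the 9 fixed points C(19,9) = 92378, derange the rest: !10 = Σ_{j=0}^{10} (-1)^j·10!/j! = 3628800 - 3628800 + 1814400 - 604800 + 151200 - 30240 + 5040 - 720 + 90 - 10 + 1 = 1334961. Product = 92378 × 1334961 = 123321027258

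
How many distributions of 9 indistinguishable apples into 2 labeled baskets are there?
C(9+2-1, 2-1) = C(10, 1) = 10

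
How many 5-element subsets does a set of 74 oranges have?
C(74,5) = 74!/(5!×69!) = 16108764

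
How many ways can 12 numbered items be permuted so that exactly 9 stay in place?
Choose the 9 fixed points C(12,9) = 220, derange the rest: !3 = Σ_{j=0}^{3} (-1)^j·3!/j! = 6 - 6 + 3 - 1 = 2. Product = 220 × 2 = 440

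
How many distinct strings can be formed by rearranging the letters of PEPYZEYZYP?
10! / (3! × 3! × 2! × 2!) = 25200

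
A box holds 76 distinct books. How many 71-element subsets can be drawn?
C(76,71) = 76!/(71!×5!) = 18474840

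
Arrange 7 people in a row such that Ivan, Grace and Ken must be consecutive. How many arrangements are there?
Treat the 3 as one block: (7-3+1)! × 3! = 120 × 6 = 720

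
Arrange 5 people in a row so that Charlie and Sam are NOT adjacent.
Total - adjacent = 5! - (5-1)!×2 = 120 - 48 = 72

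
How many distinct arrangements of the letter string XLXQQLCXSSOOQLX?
15! / (3! × 2! × 2! × 1! × 4! × 3!) = 378378000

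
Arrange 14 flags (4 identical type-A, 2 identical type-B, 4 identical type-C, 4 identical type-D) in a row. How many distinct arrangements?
14! / (4! × 2! × 4! × 4!) = 3153150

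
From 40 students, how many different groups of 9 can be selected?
C(40,9) = 40!/(9!×31!) = 273438880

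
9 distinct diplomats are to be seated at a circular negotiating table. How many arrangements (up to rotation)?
Circular: fix one position, arrange the rest. (9-1)! = 40320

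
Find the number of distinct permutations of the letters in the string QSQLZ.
5! / (1! × 1! × 1! × 2!) = 60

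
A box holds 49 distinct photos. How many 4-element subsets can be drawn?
C(49,4) = 49!/(4!×45!) = 211876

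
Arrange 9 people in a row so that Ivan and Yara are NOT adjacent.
Total - adjacent = 9! - (9-1)!×2 = 362880 - 80640 = 282240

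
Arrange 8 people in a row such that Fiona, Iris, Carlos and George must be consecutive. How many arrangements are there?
Treat the 4 as one block: (8-4+1)! × 4! = 120 × 24 = 2880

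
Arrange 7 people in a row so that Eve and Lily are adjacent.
Treat as block: (7-1)! × 2! = 720 × 2 = 1440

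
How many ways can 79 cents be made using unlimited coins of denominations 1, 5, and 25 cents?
Coefficient of x^79 in 1/(1-x^1) · 1/(1-x^5) · 1/(1-x^25). Case on j = number of 25-cent coins (j = 0..3); remainder r = 79 - 25j is made from {1,5} in ⌊r/5⌋+1 ways. r = 79, 54, 29, 4 → 16 + 11 + 6 + 1 = 34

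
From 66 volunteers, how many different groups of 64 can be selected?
C(66,64) = 66!/(64!×2!) = 2145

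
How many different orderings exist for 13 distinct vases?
13! = 6227020800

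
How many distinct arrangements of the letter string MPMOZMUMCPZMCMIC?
16! / (1! × 1! × 3! × 6! × 2! × 1! × 2!) = 1210809600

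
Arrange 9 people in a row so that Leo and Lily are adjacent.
Treat as block: (9-1)! × 2! = 40320 × 2 = 80640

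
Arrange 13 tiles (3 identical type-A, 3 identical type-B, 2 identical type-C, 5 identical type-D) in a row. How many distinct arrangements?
13! / (3! × 3! × 2! × 5!) = 720720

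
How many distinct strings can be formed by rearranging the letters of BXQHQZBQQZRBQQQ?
15! / (3! × 1! × 1! × 2! × 7! × 1!) = 21621600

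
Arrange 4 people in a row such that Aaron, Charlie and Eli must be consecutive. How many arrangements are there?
Treat the 3 as one block: (4-3+1)! × 3! = 2 × 6 = 12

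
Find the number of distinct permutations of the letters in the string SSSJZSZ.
7! / (4! × 2! × 1!) = 105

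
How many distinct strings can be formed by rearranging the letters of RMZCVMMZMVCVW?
13! / (4! × 2! × 2! × 3! × 1! × 1!) = 10810800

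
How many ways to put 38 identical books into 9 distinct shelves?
C(38+9-1, 9-1) = C(46, 8) = 260932815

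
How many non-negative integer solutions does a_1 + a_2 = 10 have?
C(10+2-1, 2-1) = C(11, 1) = 11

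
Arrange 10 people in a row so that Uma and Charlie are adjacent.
Treat as block: (10-1)! × 2! = 362880 × 2 = 725760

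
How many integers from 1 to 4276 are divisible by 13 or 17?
⌊4276/13⌋ + ⌊4276/17⌋ - ⌊4276/221⌋ = 328 + 251 - 19 = 560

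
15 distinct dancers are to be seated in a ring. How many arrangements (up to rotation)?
Circular: fix one position, arrange the rest. (15-1)! = 87178291200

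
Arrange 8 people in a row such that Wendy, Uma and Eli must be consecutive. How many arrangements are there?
Treat the 3 as one block: (8-3+1)! × 3! = 720 × 6 = 4320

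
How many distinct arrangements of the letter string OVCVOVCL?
8! / (2! × 2! × 1! × 3!) = 1680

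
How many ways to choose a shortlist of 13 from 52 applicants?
C(52,13) = 52!/(13!×39!) = 635013559600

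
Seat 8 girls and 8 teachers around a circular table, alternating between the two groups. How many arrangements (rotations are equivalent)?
Fix one of the girls: (8-1)! ways for the remaining girls, × 8! ways for the teachers = 5040 × 40320 = 203212800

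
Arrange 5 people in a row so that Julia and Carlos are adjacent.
Treat as block: (5-1)! × 2! = 24 × 2 = 48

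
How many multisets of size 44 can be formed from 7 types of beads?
C(44+7-1, 7-1) = C(50, 6) = 15890700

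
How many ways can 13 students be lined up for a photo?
13! = 6227020800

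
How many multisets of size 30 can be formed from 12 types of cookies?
C(30+12-1, 12-1) = C(41, 11) = 3159461968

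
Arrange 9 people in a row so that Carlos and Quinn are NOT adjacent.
Total - adjacent = 9! - (9-1)!×2 = 362880 - 80640 = 282240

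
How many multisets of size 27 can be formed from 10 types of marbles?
C(27+10-1, 10-1) = C(36, 9) = 94143280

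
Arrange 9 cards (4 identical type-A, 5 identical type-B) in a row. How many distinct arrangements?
9! / (4! × 5!) = 126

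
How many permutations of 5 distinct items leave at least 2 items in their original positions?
Exactly j fixed points: C(5,j)·!(5-j); sum over j ≥ 2 (derangement numbers via !m = (m-1)·(!(m-1) + !(m-2)): !0..!3 = 1, 0, 1, 2). Σ_{j=2}^{5} C(5,j)·!(5-j) = C(5,2)·!3 + C(5,3)·!2 + C(5,4)·!1 + C(5,5)·!0 = 10·2 + 10·1 + 5·0 + 1·1 = 31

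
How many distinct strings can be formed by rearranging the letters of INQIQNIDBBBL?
12! / (3! × 1! × 2! × 2! × 1! × 3!) = 3326400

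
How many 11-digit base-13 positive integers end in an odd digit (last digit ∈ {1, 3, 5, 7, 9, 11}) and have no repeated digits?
Last∈{1,3,5,7,9,11}. Last=0: 0. Last nonzero: 6×11×P(11,9) = 1317254400. Total = 1317254400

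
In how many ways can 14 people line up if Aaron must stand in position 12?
Fix one position: (14-1)! = 6227020800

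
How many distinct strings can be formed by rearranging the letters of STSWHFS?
7! / (1! × 1! × 1! × 3! × 1!) = 840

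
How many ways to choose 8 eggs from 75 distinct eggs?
C(75,8) = 75!/(8!×67!) = 16871053725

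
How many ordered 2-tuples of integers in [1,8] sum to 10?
Coefficient of x^10 in (x + x² + ... + x^8)^2. By inclusion-exclusion on dice exceeding 8: Σ_j (-1)^j C(2,j)·C(10-1-8j, 1) = C(2,0)·C(9,1) - C(2,1)·C(1,1) = 1·9 - 2·1 = 7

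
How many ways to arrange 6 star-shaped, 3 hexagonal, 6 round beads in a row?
15! / (6! × 3! × 6!) = 420420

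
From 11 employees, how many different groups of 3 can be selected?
C(11,3) = 11!/(3!×8!) = 165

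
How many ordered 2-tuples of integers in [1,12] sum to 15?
Coefficient of x^15 in (x + x² + ... + x^12)^2. By inclusion-exclusion on dice exceeding 12: Σ_j (-1)^j C(2,j)·C(15-1-12j, 1) = C(2,0)·C(14,1) - C(2,1)·C(2,1) = 1·14 - 2·2 = 10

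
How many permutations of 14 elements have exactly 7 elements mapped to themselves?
Choose the 7 fixed points C(14,7) = 3432, derange the rest: !7 = Σ_{j=0}^{7} (-1)^j·7!/j! = 5040 - 5040 + 2520 - 840 + 210 - 42 + 7 - 1 = 1854. Product = 3432 × 1854 = 6362928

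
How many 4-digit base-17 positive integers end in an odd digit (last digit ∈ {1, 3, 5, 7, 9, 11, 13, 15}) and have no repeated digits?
Last∈{1,3,5,7,9,11,13,15}. Last=0: 0. Last nonzero: 8×15×P(15,2) = 25200. Total = 25200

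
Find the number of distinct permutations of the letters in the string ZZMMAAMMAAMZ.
12! / (4! × 5! × 3!) = 27720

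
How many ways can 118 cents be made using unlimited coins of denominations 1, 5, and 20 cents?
Coefficient of x^118 in 1/(1-x^1) · 1/(1-x^5) · 1/(1-x^20). Case on j = number of 20-cent coins (j = 0..5); remainder r = 118 - 20j is made from {1,5} in ⌊r/5⌋+1 ways. r = 118, 98, 78, 58, 38, 18 → 24 + 20 + 16 + 12 + 8 + 4 = 84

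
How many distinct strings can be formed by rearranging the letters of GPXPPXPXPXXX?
12! / (6! × 1! × 5!) = 5544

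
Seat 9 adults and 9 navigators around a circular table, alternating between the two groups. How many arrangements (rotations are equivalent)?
Fix one of the adults: (9-1)! ways for the remaining adults, × 9! ways for the navigators = 40320 × 362880 = 14631321600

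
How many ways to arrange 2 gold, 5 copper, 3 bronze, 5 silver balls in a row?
15! / (2! × 5! × 3! × 5!) = 7567560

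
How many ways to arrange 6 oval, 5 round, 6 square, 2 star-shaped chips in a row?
19! / (6! × 5! × 6! × 2!) = 977728752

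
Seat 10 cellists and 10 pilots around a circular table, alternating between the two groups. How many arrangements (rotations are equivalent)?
Fix one of the cellists: (10-1)! ways for the remaining cellists, × 10! ways for the pilots = 362880 × 3628800 = 1316818944000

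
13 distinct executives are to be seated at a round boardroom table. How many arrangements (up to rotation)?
Circular: fix one position, arrange the rest. (13-1)! = 479001600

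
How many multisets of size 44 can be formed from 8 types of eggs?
C(44+8-1, 8-1) = C(51, 7) = 115775100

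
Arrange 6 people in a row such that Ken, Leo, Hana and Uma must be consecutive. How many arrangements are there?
Treat the 4 as one block: (6-4+1)! × 4! = 6 × 24 = 144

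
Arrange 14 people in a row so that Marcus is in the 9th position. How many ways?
Fix one position: (14-1)! = 6227020800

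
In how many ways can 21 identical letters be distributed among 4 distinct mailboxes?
C(21+4-1, 4-1) = C(24, 3) = 2024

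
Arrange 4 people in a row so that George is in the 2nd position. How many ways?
Fix one position: (4-1)! = 6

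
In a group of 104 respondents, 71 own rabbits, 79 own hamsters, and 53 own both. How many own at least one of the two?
|A∪B| = |A| + |B| - |A∩B| = 71 + 79 - 53 = 97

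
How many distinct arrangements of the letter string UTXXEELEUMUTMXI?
15! / (1! × 3! × 2! × 1! × 3! × 2! × 3!) = 1513512000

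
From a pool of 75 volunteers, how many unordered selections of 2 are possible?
C(75,2) = 75!/(2!×73!) = 2775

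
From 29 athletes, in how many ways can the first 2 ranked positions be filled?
P(29,2) = 29!/(29-2)! = 812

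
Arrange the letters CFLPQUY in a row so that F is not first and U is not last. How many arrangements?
By inclusion-exclusion: 7! - 2×(7-1)! + (7-2)! = 5040 - 1440 + 120 = 3720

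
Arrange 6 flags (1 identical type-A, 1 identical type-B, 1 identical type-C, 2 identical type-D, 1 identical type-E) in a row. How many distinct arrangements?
6! / (1! × 1! × 1! × 2! × 1!) = 360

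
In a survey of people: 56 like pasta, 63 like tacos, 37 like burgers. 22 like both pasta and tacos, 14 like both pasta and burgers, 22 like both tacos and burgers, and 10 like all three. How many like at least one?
|A∪B∪C| = 56+63+37-22-14-22+10 = 108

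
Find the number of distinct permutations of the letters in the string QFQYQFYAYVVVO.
13! / (2! × 3! × 3! × 1! × 1! × 3!) = 14414400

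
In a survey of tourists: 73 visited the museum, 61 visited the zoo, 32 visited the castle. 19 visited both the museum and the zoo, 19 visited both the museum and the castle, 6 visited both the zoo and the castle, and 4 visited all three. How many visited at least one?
|A∪B∪C| = 73+61+32-19-19-6+4 = 126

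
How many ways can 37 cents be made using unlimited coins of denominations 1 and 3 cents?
Coefficient of x^37 in 1/(1-x^1) · 1/(1-x^3). Use j coins of 3 for j = 0..⌊37/3⌋ = 12, the rest in 1s: 12 + 1 = 13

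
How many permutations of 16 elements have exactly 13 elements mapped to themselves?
Choose the 13 fixed points C(16,13) = 560, derange the rest: !3 = Σ_{j=0}^{3} (-1)^j·3!/j! = 6 - 6 + 3 - 1 = 2. Product = 560 × 2 = 1120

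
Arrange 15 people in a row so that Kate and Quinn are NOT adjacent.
Total - adjacent = 15! - (15-1)!×2 = 1307674368000 - 174356582400 = 1133317785600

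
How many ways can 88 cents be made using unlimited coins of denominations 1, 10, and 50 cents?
Coefficient of x^88 in 1/(1-x^1) · 1/(1-x^10) · 1/(1-x^50). Case on j = number of 50-cent coins (j = 0..1); remainder r = 88 - 50j is made from {1,10} in ⌊r/10⌋+1 ways. r = 88, 38 → 9 + 4 = 13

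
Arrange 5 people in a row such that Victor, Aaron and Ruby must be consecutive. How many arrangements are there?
Treat the 3 as one block: (5-3+1)! × 3! = 6 × 6 = 36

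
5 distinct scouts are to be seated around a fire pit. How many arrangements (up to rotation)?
Circular: fix one position, arrange the rest. (5-1)! = 24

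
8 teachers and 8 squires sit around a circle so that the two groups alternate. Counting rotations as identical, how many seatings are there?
Fix one of the teachers: (8-1)! ways for the remaining teachers, × 8! ways for the squires = 5040 × 40320 = 203212800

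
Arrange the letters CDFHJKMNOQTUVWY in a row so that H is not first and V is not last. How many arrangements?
By inclusion-exclusion: 15! - 2×(15-1)! + (15-2)! = 1307674368000 - 174356582400 + 6227020800 = 1139544806400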